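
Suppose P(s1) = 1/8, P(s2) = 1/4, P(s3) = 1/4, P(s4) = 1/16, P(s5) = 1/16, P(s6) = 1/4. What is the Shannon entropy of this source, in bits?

Each probability is a power of 1/2, so log₂(1/p) is an integer.
H = Σ p·log₂(1/p) = 1/8·3 + 1/4·2 + 1/4·2 + 1/16·4 + 1/16·4 + 1/4·2 = 2.375 bits.

2.375 bits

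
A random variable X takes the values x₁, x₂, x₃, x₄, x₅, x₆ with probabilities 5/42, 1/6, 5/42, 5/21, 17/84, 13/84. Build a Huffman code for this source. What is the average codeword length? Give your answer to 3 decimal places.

Repeatedly combine the two least-probable nodes; the expected code length is the sum of the merged weights.
merge 5/42 + 5/42 → 5/21
merge 13/84 + 1/6 → 9/28
merge 17/84 + 5/21 → 37/84
merge 5/21 + 9/28 → 47/84
merge 37/84 + 47/84 → 1
L = 5/21 + 9/28 + 37/84 + 47/84 + 1 = 215/84 ≈ 2.560 bits/symbol.

2.560 bits/symbol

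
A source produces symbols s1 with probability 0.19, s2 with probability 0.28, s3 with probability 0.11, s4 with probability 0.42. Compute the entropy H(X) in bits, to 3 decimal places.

1.845 bits

H = −Σ pᵢ log₂ pᵢ.
−0.19·log₂(0.19) = 0.4552
−0.28·log₂(0.28) = 0.5142
−0.11·log₂(0.11) = 0.3503
−0.42·log₂(0.42) = 0.5256
Sum ≈ 1.8454 → 1.845 bits.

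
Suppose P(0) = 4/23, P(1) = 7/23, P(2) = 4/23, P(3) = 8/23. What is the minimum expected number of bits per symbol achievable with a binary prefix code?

Repeatedly combine the two least-probable nodes; the expected code length is the sum of the merged weights.
merge 4/23 + 4/23 → 8/23
merge 7/23 + 8/23 → 15/23
merge 8/23 + 15/23 → 1
L = 8/23 + 15/23 + 1 = 2 bits/symbol.

2 bits/symbol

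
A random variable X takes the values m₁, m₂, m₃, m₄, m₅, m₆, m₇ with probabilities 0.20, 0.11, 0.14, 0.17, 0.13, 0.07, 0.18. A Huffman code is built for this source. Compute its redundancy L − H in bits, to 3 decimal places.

Entropy H = −Σ p log₂ p ≈ 2.7429 bits.
Huffman merges: 7/100+11/100→9/50; 13/100+7/50→27/100; 17/100+9/50→7/20; 9/50+1/5→19/50; 27/100+7/20→31/50; 19/50+31/50→1. L = 14/5 ≈ 2.8000.
L − H = 2.8000 − 2.7429 = 0.057 bits.

0.057 bits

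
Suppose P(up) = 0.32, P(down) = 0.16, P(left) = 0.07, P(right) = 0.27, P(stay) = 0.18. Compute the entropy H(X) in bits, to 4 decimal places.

H = −Σ pᵢ log₂ pᵢ.
−0.32·log₂(0.32) = 0.5260
−0.16·log₂(0.16) = 0.4230
−0.07·log₂(0.07) = 0.2686
−0.27·log₂(0.27) = 0.5100
−0.18·log₂(0.18) = 0.4453
Sum ≈ 2.1729 → 2.1729 bits.

2.1729 bits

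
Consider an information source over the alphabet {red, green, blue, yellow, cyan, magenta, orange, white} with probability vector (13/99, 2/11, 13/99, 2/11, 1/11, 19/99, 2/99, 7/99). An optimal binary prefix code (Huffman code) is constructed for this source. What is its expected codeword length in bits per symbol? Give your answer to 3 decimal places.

Repeatedly combine the two least-probable nodes; the expected code length is the sum of the merged weights.
merge 2/99 + 7/99 → 1/11
merge 1/11 + 1/11 → 2/11
merge 13/99 + 13/99 → 26/99
merge 2/11 + 2/11 → 4/11
merge 2/11 + 19/99 → 37/99
merge 26/99 + 4/11 → 62/99
merge 37/99 + 62/99 → 1
L = 1/11 + 2/11 + 26/99 + 4/11 + 37/99 + 62/99 + 1 = 287/99 ≈ 2.899 bits/symbol.

2.899 bits/symbol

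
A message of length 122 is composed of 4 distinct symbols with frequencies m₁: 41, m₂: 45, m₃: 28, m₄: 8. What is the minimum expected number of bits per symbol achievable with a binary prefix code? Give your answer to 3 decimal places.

Probabilities are the counts divided by 122.
Repeatedly combine the two least-probable nodes; the expected code length is the sum of the merged weights.
merge 4/61 + 14/61 → 18/61
merge 18/61 + 41/122 → 77/122
merge 45/122 + 77/122 → 1
L = 18/61 + 77/122 + 1 = 235/122 ≈ 1.926 bits/symbol.

1.926 bits/symbol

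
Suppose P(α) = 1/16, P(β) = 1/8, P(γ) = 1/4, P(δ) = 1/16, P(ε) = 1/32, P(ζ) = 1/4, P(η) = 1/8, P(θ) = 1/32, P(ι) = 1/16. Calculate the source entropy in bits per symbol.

2.8125 bits

Each probability is a power of 1/2, so log₂(1/p) is an integer.
H = Σ p·log₂(1/p) = 1/16·4 + 1/8·3 + 1/4·2 + 1/16·4 + 1/32·5 + 1/4·2 + 1/8·3 + 1/32·5 + 1/16·4 = 2.8125 bits.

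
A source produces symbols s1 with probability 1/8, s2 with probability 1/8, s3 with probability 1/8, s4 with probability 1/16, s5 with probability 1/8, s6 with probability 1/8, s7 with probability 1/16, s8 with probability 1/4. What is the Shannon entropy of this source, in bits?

2.875 bits

Each probability is a power of 1/2, so log₂(1/p) is an integer.
H = Σ p·log₂(1/p) = 1/8·3 + 1/8·3 + 1/8·3 + 1/16·4 + 1/8·3 + 1/8·3 + 1/16·4 + 1/4·2 = 2.875 bits.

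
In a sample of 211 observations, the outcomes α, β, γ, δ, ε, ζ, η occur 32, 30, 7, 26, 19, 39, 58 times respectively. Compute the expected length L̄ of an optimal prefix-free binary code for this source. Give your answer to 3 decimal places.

2.664 bits/symbol

Probabilities are the counts divided by 211.
Repeatedly combine the two least-probable nodes; the expected code length is the sum of the merged weights.
merge 7/211 + 19/211 → 26/211
merge 26/211 + 26/211 → 52/211
merge 30/211 + 32/211 → 62/211
merge 39/211 + 52/211 → 91/211
merge 58/211 + 62/211 → 120/211
merge 91/211 + 120/211 → 1
L = 26/211 + 52/211 + 62/211 + 91/211 + 120/211 + 1 = 562/211 ≈ 2.664 bits/symbol.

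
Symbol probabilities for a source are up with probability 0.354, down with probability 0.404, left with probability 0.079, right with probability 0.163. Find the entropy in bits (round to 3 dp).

H = −Σ pᵢ log₂ pᵢ.
−0.354·log₂(0.354) = 0.5304
−0.404·log₂(0.404) = 0.5283
−0.079·log₂(0.079) = 0.2893
−0.163·log₂(0.163) = 0.4266
Sum ≈ 1.7745 → 1.774 bits.

1.774 bits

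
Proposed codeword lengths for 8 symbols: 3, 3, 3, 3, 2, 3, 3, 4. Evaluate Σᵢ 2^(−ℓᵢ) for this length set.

With common denominator 2^4 = 16: Σ 2^(−ℓᵢ) = 2/16 + 2/16 + 2/16 + 2/16 + 4/16 + 2/16 + 2/16 + 1/16 = 17/16 = 1.0625.

1.0625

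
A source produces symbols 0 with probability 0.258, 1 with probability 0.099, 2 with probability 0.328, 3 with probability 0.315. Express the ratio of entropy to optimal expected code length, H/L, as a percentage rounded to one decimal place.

94.4%

Entropy H = −Σ p log₂ p ≈ 1.8871 bits.
Huffman merges: 99/1000+129/500→357/1000; 63/200+41/125→643/1000; 357/1000+643/1000→1. L = 2 ≈ 2.0000.
Efficiency = H/L = 1.8871/2.0000 = 94.4%.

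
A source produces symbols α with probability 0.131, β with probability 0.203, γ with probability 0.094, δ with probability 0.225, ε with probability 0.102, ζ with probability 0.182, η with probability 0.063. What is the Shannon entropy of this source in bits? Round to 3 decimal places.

H = −Σ pᵢ log₂ pᵢ.
−0.131·log₂(0.131) = 0.3841
−0.203·log₂(0.203) = 0.4670
−0.094·log₂(0.094) = 0.3207
−0.225·log₂(0.225) = 0.4842
−0.102·log₂(0.102) = 0.3359
−0.182·log₂(0.182) = 0.4474
−0.063·log₂(0.063) = 0.2513
Sum ≈ 2.6905 → 2.691 bits.

2.691 bits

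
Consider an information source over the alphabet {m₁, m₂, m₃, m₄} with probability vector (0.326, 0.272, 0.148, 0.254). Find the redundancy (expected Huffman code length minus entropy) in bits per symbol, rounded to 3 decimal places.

0.052 bits

Entropy H = −Σ p log₂ p ≈ 1.9482 bits.
Huffman merges: 37/250+127/500→201/500; 34/125+163/500→299/500; 201/500+299/500→1. L = 2 ≈ 2.0000.
L − H = 2.0000 − 1.9482 = 0.052 bits.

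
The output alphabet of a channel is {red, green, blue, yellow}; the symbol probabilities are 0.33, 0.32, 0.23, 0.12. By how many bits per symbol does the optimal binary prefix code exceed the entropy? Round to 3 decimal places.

Entropy H = −Σ p log₂ p ≈ 1.9086 bits.
Huffman merges: 3/25+23/100→7/20; 8/25+33/100→13/20; 7/20+13/20→1. L = 2 ≈ 2.0000.
L − H = 2.0000 − 1.9086 = 0.091 bits.

0.091 bits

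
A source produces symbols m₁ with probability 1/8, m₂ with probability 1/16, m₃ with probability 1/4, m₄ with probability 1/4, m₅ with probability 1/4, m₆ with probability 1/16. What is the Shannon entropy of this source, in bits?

2.375 bits

Each probability is a power of 1/2, so log₂(1/p) is an integer.
H = Σ p·log₂(1/p) = 1/8·3 + 1/16·4 + 1/4·2 + 1/4·2 + 1/4·2 + 1/16·4 = 2.375 bits.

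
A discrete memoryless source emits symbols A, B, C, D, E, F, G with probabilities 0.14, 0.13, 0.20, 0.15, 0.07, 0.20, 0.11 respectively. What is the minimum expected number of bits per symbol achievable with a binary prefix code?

Repeatedly combine the two least-probable nodes; the expected code length is the sum of the merged weights.
merge 7/100 + 11/100 → 9/50
merge 13/100 + 7/50 → 27/100
merge 3/20 + 9/50 → 33/100
merge 1/5 + 1/5 → 2/5
merge 27/100 + 33/100 → 3/5
merge 2/5 + 3/5 → 1
L = 9/50 + 27/100 + 33/100 + 2/5 + 3/5 + 1 = 139/50 = 2.78 bits/symbol.

2.78 bits/symbol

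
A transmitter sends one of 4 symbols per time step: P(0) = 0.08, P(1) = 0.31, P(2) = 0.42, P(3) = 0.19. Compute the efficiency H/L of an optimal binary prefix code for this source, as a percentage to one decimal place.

Entropy H = −Σ p log₂ p ≈ 1.7962 bits.
Huffman merges: 2/25+19/100→27/100; 27/100+31/100→29/50; 21/50+29/50→1. L = 37/20 ≈ 1.8500.
Efficiency = H/L = 1.7962/1.8500 = 97.1%.

97.1%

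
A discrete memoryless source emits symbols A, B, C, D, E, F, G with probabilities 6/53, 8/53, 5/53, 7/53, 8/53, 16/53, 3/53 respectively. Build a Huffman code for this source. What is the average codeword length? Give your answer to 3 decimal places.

Repeatedly combine the two least-probable nodes; the expected code length is the sum of the merged weights.
merge 3/53 + 5/53 → 8/53
merge 6/53 + 7/53 → 13/53
merge 8/53 + 8/53 → 16/53
merge 8/53 + 13/53 → 21/53
merge 16/53 + 16/53 → 32/53
merge 21/53 + 32/53 → 1
L = 8/53 + 13/53 + 16/53 + 21/53 + 32/53 + 1 = 143/53 ≈ 2.698 bits/symbol.

2.698 bits/symbol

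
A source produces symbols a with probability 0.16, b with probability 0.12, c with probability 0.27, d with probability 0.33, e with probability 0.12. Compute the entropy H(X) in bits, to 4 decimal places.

2.1950 bits

H = −Σ pᵢ log₂ pᵢ.
−0.16·log₂(0.16) = 0.4230
−0.12·log₂(0.12) = 0.3671
−0.27·log₂(0.27) = 0.5100
−0.33·log₂(0.33) = 0.5278
−0.12·log₂(0.12) = 0.3671
Sum ≈ 2.1950 → 2.1950 bits.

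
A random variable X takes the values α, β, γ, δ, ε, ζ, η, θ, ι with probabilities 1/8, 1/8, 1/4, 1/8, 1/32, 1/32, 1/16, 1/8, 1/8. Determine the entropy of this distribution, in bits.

2.9375 bits

Each probability is a power of 1/2, so log₂(1/p) is an integer.
H = Σ p·log₂(1/p) = 1/8·3 + 1/8·3 + 1/4·2 + 1/8·3 + 1/32·5 + 1/32·5 + 1/16·4 + 1/8·3 + 1/8·3 = 2.9375 bits.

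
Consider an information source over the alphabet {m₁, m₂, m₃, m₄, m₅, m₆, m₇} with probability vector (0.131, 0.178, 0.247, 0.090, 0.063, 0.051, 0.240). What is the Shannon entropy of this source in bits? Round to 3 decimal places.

H = −Σ pᵢ log₂ pᵢ.
−0.131·log₂(0.131) = 0.3841
−0.178·log₂(0.178) = 0.4432
−0.247·log₂(0.247) = 0.4983
−0.090·log₂(0.090) = 0.3127
−0.063·log₂(0.063) = 0.2513
−0.051·log₂(0.051) = 0.2190
−0.240·log₂(0.240) = 0.4941
Sum ≈ 2.6027 → 2.603 bits.

2.603 bits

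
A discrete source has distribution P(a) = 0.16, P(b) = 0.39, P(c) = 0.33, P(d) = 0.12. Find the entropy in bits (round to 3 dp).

H = −Σ pᵢ log₂ pᵢ.
−0.16·log₂(0.16) = 0.4230
−0.39·log₂(0.39) = 0.5298
−0.33·log₂(0.33) = 0.5278
−0.12·log₂(0.12) = 0.3671
Sum ≈ 1.8477 → 1.848 bits.

1.848 bits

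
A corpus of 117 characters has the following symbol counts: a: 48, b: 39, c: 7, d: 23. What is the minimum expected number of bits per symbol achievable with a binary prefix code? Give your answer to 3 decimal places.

1.846 bits/symbol

Probabilities are the counts divided by 117.
Repeatedly combine the two least-probable nodes; the expected code length is the sum of the merged weights.
merge 7/117 + 23/117 → 10/39
merge 10/39 + 1/3 → 23/39
merge 16/39 + 23/39 → 1
L = 10/39 + 23/39 + 1 = 24/13 ≈ 1.846 bits/symbol.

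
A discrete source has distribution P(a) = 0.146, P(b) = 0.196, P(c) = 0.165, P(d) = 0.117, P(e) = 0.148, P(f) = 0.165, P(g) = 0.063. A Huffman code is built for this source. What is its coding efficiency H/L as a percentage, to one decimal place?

Entropy H = −Σ p log₂ p ≈ 2.7453 bits.
Huffman merges: 63/1000+117/1000→9/50; 73/500+37/250→147/500; 33/200+33/200→33/100; 9/50+49/250→47/125; 147/500+33/100→78/125; 47/125+78/125→1. L = 701/250 ≈ 2.8040.
Efficiency = H/L = 2.7453/2.8040 = 97.9%.

97.9%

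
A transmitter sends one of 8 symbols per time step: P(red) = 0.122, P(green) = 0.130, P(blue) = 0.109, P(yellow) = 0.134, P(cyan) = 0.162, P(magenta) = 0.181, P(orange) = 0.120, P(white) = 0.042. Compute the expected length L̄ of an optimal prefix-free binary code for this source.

Repeatedly combine the two least-probable nodes; the expected code length is the sum of the merged weights.
merge 21/500 + 109/1000 → 151/1000
merge 3/25 + 61/500 → 121/500
merge 13/100 + 67/500 → 33/125
merge 151/1000 + 81/500 → 313/1000
merge 181/1000 + 121/500 → 423/1000
merge 33/125 + 313/1000 → 577/1000
merge 423/1000 + 577/1000 → 1
L = 151/1000 + 121/500 + 33/125 + 313/1000 + 423/1000 + 577/1000 + 1 = 297/100 = 2.97 bits/symbol.

2.97 bits/symbol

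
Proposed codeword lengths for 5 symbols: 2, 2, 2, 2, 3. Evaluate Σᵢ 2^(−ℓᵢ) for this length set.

With common denominator 2^3 = 8: Σ 2^(−ℓᵢ) = 2/8 + 2/8 + 2/8 + 2/8 + 1/8 = 9/8 = 1.125.

1.125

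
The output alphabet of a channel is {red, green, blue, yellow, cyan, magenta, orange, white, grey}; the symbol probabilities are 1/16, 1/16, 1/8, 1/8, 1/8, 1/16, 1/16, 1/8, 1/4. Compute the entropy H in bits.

Each probability is a power of 1/2, so log₂(1/p) is an integer.
H = Σ p·log₂(1/p) = 1/16·4 + 1/16·4 + 1/8·3 + 1/8·3 + 1/8·3 + 1/16·4 + 1/16·4 + 1/8·3 + 1/4·2 = 3 bits.

3 bits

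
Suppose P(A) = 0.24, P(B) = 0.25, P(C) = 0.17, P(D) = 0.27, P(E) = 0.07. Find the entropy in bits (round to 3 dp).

H = −Σ pᵢ log₂ pᵢ.
−0.24·log₂(0.24) = 0.4941
−0.25·log₂(0.25) = 0.5000
−0.17·log₂(0.17) = 0.4346
−0.27·log₂(0.27) = 0.5100
−0.07·log₂(0.07) = 0.2686
Sum ≈ 2.2073 → 2.207 bits.

2.207 bits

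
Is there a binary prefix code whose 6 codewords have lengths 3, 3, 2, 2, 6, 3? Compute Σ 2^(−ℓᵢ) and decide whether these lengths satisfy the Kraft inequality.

With common denominator 2^6 = 64: Σ 2^(−ℓᵢ) = 8/64 + 8/64 + 16/64 + 16/64 + 1/64 + 8/64 = 57/64 = 0.890625.
Kraft's inequality requires Σ ≤ 1; here Σ = 0.890625 ≤ 1, so such a prefix code exists.

0.890625; yes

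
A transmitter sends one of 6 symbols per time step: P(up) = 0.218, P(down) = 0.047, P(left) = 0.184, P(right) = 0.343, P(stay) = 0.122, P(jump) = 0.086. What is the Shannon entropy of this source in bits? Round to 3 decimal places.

H = −Σ pᵢ log₂ pᵢ.
−0.218·log₂(0.218) = 0.4791
−0.047·log₂(0.047) = 0.2073
−0.184·log₂(0.184) = 0.4494
−0.343·log₂(0.343) = 0.5295
−0.122·log₂(0.122) = 0.3703
−0.086·log₂(0.086) = 0.3044
Sum ≈ 2.3399 → 2.340 bits.

2.340 bits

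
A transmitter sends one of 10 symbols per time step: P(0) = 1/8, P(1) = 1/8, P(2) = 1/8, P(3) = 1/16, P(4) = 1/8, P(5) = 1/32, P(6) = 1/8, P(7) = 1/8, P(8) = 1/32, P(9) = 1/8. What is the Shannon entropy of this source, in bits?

3.1875 bits

Each probability is a power of 1/2, so log₂(1/p) is an integer.
H = Σ p·log₂(1/p) = 1/8·3 + 1/8·3 + 1/8·3 + 1/16·4 + 1/8·3 + 1/32·5 + 1/8·3 + 1/8·3 + 1/32·5 + 1/8·3 = 3.1875 bits.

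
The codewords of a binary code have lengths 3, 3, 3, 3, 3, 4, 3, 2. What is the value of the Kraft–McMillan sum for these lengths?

1.0625

With common denominator 2^4 = 16: Σ 2^(−ℓᵢ) = 2/16 + 2/16 + 2/16 + 2/16 + 2/16 + 1/16 + 2/16 + 4/16 = 17/16 = 1.0625.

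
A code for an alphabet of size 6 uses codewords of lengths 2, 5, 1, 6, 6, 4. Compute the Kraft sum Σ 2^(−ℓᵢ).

0.875

With common denominator 2^6 = 64: Σ 2^(−ℓᵢ) = 16/64 + 2/64 + 32/64 + 1/64 + 1/64 + 4/64 = 56/64 = 0.875.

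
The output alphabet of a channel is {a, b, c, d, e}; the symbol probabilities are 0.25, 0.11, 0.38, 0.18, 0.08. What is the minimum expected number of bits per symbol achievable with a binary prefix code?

Repeatedly combine the two least-probable nodes; the expected code length is the sum of the merged weights.
merge 2/25 + 11/100 → 19/100
merge 9/50 + 19/100 → 37/100
merge 1/4 + 37/100 → 31/50
merge 19/50 + 31/50 → 1
L = 19/100 + 37/100 + 31/50 + 1 = 109/50 = 2.18 bits/symbol.

2.18 bits/symbol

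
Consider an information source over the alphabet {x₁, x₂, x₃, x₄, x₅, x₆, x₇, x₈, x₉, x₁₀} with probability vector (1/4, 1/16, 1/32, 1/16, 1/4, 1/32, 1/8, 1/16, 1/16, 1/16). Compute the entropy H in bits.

2.9375 bits

Each probability is a power of 1/2, so log₂(1/p) is an integer.
H = Σ p·log₂(1/p) = 1/4·2 + 1/16·4 + 1/32·5 + 1/16·4 + 1/4·2 + 1/32·5 + 1/8·3 + 1/16·4 + 1/16·4 + 1/16·4 = 2.9375 bits.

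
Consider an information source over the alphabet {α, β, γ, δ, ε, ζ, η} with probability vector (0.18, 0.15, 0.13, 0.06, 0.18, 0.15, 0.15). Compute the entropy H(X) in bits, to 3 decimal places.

H = −Σ pᵢ log₂ pᵢ.
−0.18·log₂(0.18) = 0.4453
−0.15·log₂(0.15) = 0.4105
−0.13·log₂(0.13) = 0.3826
−0.06·log₂(0.06) = 0.2435
−0.18·log₂(0.18) = 0.4453
−0.15·log₂(0.15) = 0.4105
−0.15·log₂(0.15) = 0.4105
Sum ≈ 2.7484 → 2.748 bits.

2.748 bits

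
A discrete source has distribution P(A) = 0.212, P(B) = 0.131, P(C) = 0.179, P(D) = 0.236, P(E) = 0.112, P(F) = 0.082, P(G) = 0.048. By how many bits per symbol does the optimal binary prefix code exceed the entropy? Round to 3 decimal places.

Entropy H = −Σ p log₂ p ≈ 2.6544 bits.
Huffman merges: 6/125+41/500→13/100; 14/125+13/100→121/500; 131/1000+179/1000→31/100; 53/250+59/250→56/125; 121/500+31/100→69/125; 56/125+69/125→1. L = 1341/500 ≈ 2.6820.
L − H = 2.6820 − 2.6544 = 0.028 bits.

0.028 bits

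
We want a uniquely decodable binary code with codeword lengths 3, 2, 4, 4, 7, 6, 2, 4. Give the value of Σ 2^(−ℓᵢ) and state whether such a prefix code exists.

0.8359375; yes

With common denominator 2^7 = 128: Σ 2^(−ℓᵢ) = 16/128 + 32/128 + 8/128 + 8/128 + 1/128 + 2/128 + 32/128 + 8/128 = 107/128 = 0.8359375.
Kraft's inequality requires Σ ≤ 1; here Σ = 0.8359375 ≤ 1, so such a prefix code exists.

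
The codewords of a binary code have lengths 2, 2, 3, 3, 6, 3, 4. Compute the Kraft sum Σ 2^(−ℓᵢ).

0.953125

With common denominator 2^6 = 64: Σ 2^(−ℓᵢ) = 16/64 + 16/64 + 8/64 + 8/64 + 1/64 + 8/64 + 4/64 = 61/64 = 0.953125.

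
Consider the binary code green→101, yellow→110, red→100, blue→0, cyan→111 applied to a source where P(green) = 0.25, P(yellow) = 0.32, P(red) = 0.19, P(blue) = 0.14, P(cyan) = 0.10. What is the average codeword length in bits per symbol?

L̄ = Σ pᵢ·ℓᵢ = 0.25·3 + 0.32·3 + 0.19·3 + 0.14·1 + 0.10·3 = 2.72 bits/symbol.

2.72 bits/symbol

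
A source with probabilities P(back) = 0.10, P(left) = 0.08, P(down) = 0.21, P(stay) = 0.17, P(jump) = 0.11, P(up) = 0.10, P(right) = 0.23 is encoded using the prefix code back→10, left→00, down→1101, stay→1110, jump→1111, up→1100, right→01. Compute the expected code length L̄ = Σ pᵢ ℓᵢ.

L̄ = Σ pᵢ·ℓᵢ = 0.10·2 + 0.08·2 + 0.21·4 + 0.17·4 + 0.11·4 + 0.10·4 + 0.23·2 = 3.18 bits/symbol.

3.18 bits/symbol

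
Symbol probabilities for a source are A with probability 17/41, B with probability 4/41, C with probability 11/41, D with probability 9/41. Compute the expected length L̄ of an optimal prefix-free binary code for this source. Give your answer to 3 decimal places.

Repeatedly combine the two least-probable nodes; the expected code length is the sum of the merged weights.
merge 4/41 + 9/41 → 13/41
merge 11/41 + 13/41 → 24/41
merge 17/41 + 24/41 → 1
L = 13/41 + 24/41 + 1 = 78/41 ≈ 1.902 bits/symbol.

1.902 bits/symbol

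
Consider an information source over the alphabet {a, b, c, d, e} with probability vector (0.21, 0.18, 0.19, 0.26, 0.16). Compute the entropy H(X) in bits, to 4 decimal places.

H = −Σ pᵢ log₂ pᵢ.
−0.21·log₂(0.21) = 0.4728
−0.18·log₂(0.18) = 0.4453
−0.19·log₂(0.19) = 0.4552
−0.26·log₂(0.26) = 0.5053
−0.16·log₂(0.16) = 0.4230
Sum ≈ 2.3017 → 2.3017 bits.

2.3017 bits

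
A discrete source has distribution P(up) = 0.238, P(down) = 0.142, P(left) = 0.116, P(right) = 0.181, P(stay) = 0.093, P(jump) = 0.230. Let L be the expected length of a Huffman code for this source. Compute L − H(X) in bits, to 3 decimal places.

0.026 bits

Entropy H = −Σ p log₂ p ≈ 2.5060 bits.
Huffman merges: 93/1000+29/250→209/1000; 71/500+181/1000→323/1000; 209/1000+23/100→439/1000; 119/500+323/1000→561/1000; 439/1000+561/1000→1. L = 633/250 ≈ 2.5320.
L − H = 2.5320 − 2.5060 = 0.026 bits.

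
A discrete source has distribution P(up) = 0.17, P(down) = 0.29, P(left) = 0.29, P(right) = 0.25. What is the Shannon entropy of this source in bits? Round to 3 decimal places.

1.970 bits

H = −Σ pᵢ log₂ pᵢ.
−0.17·log₂(0.17) = 0.4346
−0.29·log₂(0.29) = 0.5179
−0.29·log₂(0.29) = 0.5179
−0.25·log₂(0.25) = 0.5000
Sum ≈ 1.9704 → 1.970 bits.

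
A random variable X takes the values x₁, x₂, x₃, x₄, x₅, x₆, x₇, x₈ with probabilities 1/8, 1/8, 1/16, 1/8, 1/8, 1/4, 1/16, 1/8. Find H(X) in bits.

Each probability is a power of 1/2, so log₂(1/p) is an integer.
H = Σ p·log₂(1/p) = 1/8·3 + 1/8·3 + 1/16·4 + 1/8·3 + 1/8·3 + 1/4·2 + 1/16·4 + 1/8·3 = 2.875 bits.

2.875 bits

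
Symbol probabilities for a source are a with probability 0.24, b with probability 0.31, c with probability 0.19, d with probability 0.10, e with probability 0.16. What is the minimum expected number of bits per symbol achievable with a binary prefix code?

2.26 bits/symbol

Repeatedly combine the two least-probable nodes; the expected code length is the sum of the merged weights.
merge 1/10 + 4/25 → 13/50
merge 19/100 + 6/25 → 43/100
merge 13/50 + 31/100 → 57/100
merge 43/100 + 57/100 → 1
L = 13/50 + 43/100 + 57/100 + 1 = 113/50 = 2.26 bits/symbol.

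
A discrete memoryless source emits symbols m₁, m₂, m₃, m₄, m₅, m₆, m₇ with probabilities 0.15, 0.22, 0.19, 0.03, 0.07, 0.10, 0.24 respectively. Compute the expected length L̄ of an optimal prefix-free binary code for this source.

2.64 bits/symbol

Repeatedly combine the two least-probable nodes; the expected code length is the sum of the merged weights.
merge 3/100 + 7/100 → 1/10
merge 1/10 + 1/10 → 1/5
merge 3/20 + 19/100 → 17/50
merge 1/5 + 11/50 → 21/50
merge 6/25 + 17/50 → 29/50
merge 21/50 + 29/50 → 1
L = 1/10 + 1/5 + 17/50 + 21/50 + 29/50 + 1 = 66/25 = 2.64 bits/symbol.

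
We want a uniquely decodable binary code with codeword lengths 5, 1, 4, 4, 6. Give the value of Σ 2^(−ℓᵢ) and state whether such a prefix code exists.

0.671875; yes

With common denominator 2^6 = 64: Σ 2^(−ℓᵢ) = 2/64 + 32/64 + 4/64 + 4/64 + 1/64 = 43/64 = 0.671875.
Kraft's inequality requires Σ ≤ 1; here Σ = 0.671875 ≤ 1, so such a prefix code exists.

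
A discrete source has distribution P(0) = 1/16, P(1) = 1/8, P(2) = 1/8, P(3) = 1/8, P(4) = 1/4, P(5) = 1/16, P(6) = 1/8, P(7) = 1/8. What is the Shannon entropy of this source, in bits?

Each probability is a power of 1/2, so log₂(1/p) is an integer.
H = Σ p·log₂(1/p) = 1/16·4 + 1/8·3 + 1/8·3 + 1/8·3 + 1/4·2 + 1/16·4 + 1/8·3 + 1/8·3 = 2.875 bits.

2.875 bits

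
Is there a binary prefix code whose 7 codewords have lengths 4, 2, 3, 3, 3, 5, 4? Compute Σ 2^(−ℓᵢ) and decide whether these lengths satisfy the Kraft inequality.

With common denominator 2^5 = 32: Σ 2^(−ℓᵢ) = 2/32 + 8/32 + 4/32 + 4/32 + 4/32 + 1/32 + 2/32 = 25/32 = 0.78125.
Kraft's inequality requires Σ ≤ 1; here Σ = 0.78125 ≤ 1, so such a prefix code exists.

0.78125; yes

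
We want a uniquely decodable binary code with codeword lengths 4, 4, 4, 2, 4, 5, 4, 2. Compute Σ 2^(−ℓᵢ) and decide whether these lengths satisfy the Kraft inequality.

0.84375; yes

With common denominator 2^5 = 32: Σ 2^(−ℓᵢ) = 2/32 + 2/32 + 2/32 + 8/32 + 2/32 + 1/32 + 2/32 + 8/32 = 27/32 = 0.84375.
Kraft's inequality requires Σ ≤ 1; here Σ = 0.84375 ≤ 1, so such a prefix code exists.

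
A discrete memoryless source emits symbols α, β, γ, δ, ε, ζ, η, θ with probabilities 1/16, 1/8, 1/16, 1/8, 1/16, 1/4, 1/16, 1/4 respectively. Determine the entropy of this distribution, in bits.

Each probability is a power of 1/2, so log₂(1/p) is an integer.
H = Σ p·log₂(1/p) = 1/16·4 + 1/8·3 + 1/16·4 + 1/8·3 + 1/16·4 + 1/4·2 + 1/16·4 + 1/4·2 = 2.75 bits.

2.75 bits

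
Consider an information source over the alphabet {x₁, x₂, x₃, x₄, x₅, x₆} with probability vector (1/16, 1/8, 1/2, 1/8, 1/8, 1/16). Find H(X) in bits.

2.125 bits

Each probability is a power of 1/2, so log₂(1/p) is an integer.
H = Σ p·log₂(1/p) = 1/16·4 + 1/8·3 + 1/2·1 + 1/8·3 + 1/8·3 + 1/16·4 = 2.125 bits.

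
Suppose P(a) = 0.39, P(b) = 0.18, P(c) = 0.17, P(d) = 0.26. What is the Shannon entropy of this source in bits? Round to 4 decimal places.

H = −Σ pᵢ log₂ pᵢ.
−0.39·log₂(0.39) = 0.5298
−0.18·log₂(0.18) = 0.4453
−0.17·log₂(0.17) = 0.4346
−0.26·log₂(0.26) = 0.5053
Sum ≈ 1.9150 → 1.9150 bits.

1.9150 bits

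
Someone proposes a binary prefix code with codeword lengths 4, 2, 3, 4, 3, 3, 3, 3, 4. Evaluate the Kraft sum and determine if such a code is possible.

With common denominator 2^4 = 16: Σ 2^(−ℓᵢ) = 1/16 + 4/16 + 2/16 + 1/16 + 2/16 + 2/16 + 2/16 + 2/16 + 1/16 = 17/16 = 1.0625.
Kraft's inequality requires Σ ≤ 1; here Σ = 1.0625 > 1, so no such prefix code exists.

1.0625; no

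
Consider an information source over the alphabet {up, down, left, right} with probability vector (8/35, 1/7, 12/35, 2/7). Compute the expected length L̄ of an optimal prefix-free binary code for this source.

2 bits/symbol

Repeatedly combine the two least-probable nodes; the expected code length is the sum of the merged weights.
merge 1/7 + 8/35 → 13/35
merge 2/7 + 12/35 → 22/35
merge 13/35 + 22/35 → 1
L = 13/35 + 22/35 + 1 = 2 bits/symbol.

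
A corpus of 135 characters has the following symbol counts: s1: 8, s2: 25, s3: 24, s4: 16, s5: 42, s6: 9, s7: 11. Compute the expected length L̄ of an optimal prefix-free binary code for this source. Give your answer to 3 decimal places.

Probabilities are the counts divided by 135.
Repeatedly combine the two least-probable nodes; the expected code length is the sum of the merged weights.
merge 8/135 + 1/15 → 17/135
merge 11/135 + 16/135 → 1/5
merge 17/135 + 8/45 → 41/135
merge 5/27 + 1/5 → 52/135
merge 41/135 + 14/45 → 83/135
merge 52/135 + 83/135 → 1
L = 17/135 + 1/5 + 41/135 + 52/135 + 83/135 + 1 = 71/27 ≈ 2.630 bits/symbol.

2.630 bits/symbol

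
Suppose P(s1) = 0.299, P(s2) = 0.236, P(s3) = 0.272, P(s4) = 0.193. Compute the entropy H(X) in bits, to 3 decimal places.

1.981 bits

H = −Σ pᵢ log₂ pᵢ.
−0.299·log₂(0.299) = 0.5208
−0.236·log₂(0.236) = 0.4916
−0.272·log₂(0.272) = 0.5109
−0.193·log₂(0.193) = 0.4581
Sum ≈ 1.9814 → 1.981 bits.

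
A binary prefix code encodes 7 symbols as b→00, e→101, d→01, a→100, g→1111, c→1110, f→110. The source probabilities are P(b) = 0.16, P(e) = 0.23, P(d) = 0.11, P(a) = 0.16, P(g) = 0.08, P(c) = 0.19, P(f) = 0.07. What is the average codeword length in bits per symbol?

3 bits/symbol

L̄ = Σ pᵢ·ℓᵢ = 0.16·2 + 0.23·3 + 0.11·2 + 0.16·3 + 0.08·4 + 0.19·4 + 0.07·3 = 3 bits/symbol.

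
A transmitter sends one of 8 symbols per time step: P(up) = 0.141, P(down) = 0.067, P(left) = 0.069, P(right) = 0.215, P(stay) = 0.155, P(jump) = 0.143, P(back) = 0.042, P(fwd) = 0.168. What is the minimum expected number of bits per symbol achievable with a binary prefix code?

2.894 bits/symbol

Repeatedly combine the two least-probable nodes; the expected code length is the sum of the merged weights.
merge 21/500 + 67/1000 → 109/1000
merge 69/1000 + 109/1000 → 89/500
merge 141/1000 + 143/1000 → 71/250
merge 31/200 + 21/125 → 323/1000
merge 89/500 + 43/200 → 393/1000
merge 71/250 + 323/1000 → 607/1000
merge 393/1000 + 607/1000 → 1
L = 109/1000 + 89/500 + 71/250 + 323/1000 + 393/1000 + 607/1000 + 1 = 1447/500 = 2.894 bits/symbol.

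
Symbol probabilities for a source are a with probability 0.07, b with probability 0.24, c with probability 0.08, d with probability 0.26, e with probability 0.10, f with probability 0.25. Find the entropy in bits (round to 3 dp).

2.392 bits

H = −Σ pᵢ log₂ pᵢ.
−0.07·log₂(0.07) = 0.2686
−0.24·log₂(0.24) = 0.4941
−0.08·log₂(0.08) = 0.2915
−0.26·log₂(0.26) = 0.5053
−0.10·log₂(0.10) = 0.3322
−0.25·log₂(0.25) = 0.5000
Sum ≈ 2.3917 → 2.392 bits.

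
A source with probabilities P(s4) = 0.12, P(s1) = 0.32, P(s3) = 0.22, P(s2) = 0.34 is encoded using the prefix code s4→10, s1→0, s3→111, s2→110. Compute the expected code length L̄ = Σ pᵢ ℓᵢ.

2.24 bits/symbol

L̄ = Σ pᵢ·ℓᵢ = 0.12·2 + 0.32·1 + 0.22·3 + 0.34·3 = 2.24 bits/symbol.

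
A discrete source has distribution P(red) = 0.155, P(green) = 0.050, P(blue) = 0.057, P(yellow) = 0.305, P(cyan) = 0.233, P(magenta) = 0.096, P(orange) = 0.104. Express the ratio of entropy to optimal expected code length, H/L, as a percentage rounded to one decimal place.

99.1%

Entropy H = −Σ p log₂ p ≈ 2.5449 bits.
Huffman merges: 1/20+57/1000→107/1000; 12/125+13/125→1/5; 107/1000+31/200→131/500; 1/5+233/1000→433/1000; 131/500+61/200→567/1000; 433/1000+567/1000→1. L = 2569/1000 ≈ 2.5690.
Efficiency = H/L = 2.5449/2.5690 = 99.1%.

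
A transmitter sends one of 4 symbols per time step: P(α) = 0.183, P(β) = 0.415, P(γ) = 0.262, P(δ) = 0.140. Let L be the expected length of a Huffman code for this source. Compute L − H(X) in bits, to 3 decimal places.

Entropy H = −Σ p log₂ p ≈ 1.8783 bits.
Huffman merges: 7/50+183/1000→323/1000; 131/500+323/1000→117/200; 83/200+117/200→1. L = 477/250 ≈ 1.9080.
L − H = 1.9080 − 1.8783 = 0.030 bits.

0.030 bits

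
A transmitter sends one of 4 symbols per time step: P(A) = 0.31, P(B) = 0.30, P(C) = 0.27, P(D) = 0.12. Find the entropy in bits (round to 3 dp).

H = −Σ pᵢ log₂ pᵢ.
−0.31·log₂(0.31) = 0.5238
−0.30·log₂(0.30) = 0.5211
−0.27·log₂(0.27) = 0.5100
−0.12·log₂(0.12) = 0.3671
Sum ≈ 1.9220 → 1.922 bits.

1.922 bits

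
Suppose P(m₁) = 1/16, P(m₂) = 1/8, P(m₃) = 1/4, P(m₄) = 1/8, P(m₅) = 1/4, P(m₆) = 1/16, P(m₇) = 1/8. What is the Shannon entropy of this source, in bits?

2.625 bits

Each probability is a power of 1/2, so log₂(1/p) is an integer.
H = Σ p·log₂(1/p) = 1/16·4 + 1/8·3 + 1/4·2 + 1/8·3 + 1/4·2 + 1/16·4 + 1/8·3 = 2.625 bits.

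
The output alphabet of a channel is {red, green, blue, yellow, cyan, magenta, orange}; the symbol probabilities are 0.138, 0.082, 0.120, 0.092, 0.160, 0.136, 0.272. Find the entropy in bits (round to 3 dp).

2.699 bits

H = −Σ pᵢ log₂ pᵢ.
−0.138·log₂(0.138) = 0.3943
−0.082·log₂(0.082) = 0.2959
−0.120·log₂(0.120) = 0.3671
−0.092·log₂(0.092) = 0.3167
−0.160·log₂(0.160) = 0.4230
−0.136·log₂(0.136) = 0.3915
−0.272·log₂(0.272) = 0.5109
Sum ≈ 2.6993 → 2.699 bits.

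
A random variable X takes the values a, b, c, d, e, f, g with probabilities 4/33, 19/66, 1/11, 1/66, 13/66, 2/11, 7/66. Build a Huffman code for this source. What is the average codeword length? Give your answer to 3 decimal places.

Repeatedly combine the two least-probable nodes; the expected code length is the sum of the merged weights.
merge 1/66 + 1/11 → 7/66
merge 7/66 + 7/66 → 7/33
merge 4/33 + 2/11 → 10/33
merge 13/66 + 7/33 → 9/22
merge 19/66 + 10/33 → 13/22
merge 9/22 + 13/22 → 1
L = 7/66 + 7/33 + 10/33 + 9/22 + 13/22 + 1 = 173/66 ≈ 2.621 bits/symbol.

2.621 bits/symbol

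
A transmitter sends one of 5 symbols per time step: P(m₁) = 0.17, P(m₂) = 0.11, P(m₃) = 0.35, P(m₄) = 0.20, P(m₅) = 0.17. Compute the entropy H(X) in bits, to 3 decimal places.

H = −Σ pᵢ log₂ pᵢ.
−0.17·log₂(0.17) = 0.4346
−0.11·log₂(0.11) = 0.3503
−0.35·log₂(0.35) = 0.5301
−0.20·log₂(0.20) = 0.4644
−0.17·log₂(0.17) = 0.4346
Sum ≈ 2.2139 → 2.214 bits.

2.214 bits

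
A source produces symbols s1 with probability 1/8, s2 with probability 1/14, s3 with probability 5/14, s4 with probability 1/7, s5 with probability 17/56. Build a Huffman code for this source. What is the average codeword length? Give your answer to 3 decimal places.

2.179 bits/symbol

Repeatedly combine the two least-probable nodes; the expected code length is the sum of the merged weights.
merge 1/14 + 1/8 → 11/56
merge 1/7 + 11/56 → 19/56
merge 17/56 + 19/56 → 9/14
merge 5/14 + 9/14 → 1
L = 11/56 + 19/56 + 9/14 + 1 = 61/28 ≈ 2.179 bits/symbol.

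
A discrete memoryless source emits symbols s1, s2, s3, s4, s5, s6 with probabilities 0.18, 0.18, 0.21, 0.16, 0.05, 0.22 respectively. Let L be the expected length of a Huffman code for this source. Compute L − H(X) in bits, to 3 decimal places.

Entropy H = −Σ p log₂ p ≈ 2.4831 bits.
Huffman merges: 1/20+4/25→21/100; 9/50+9/50→9/25; 21/100+21/100→21/50; 11/50+9/25→29/50; 21/50+29/50→1. L = 257/100 ≈ 2.5700.
L − H = 2.5700 − 2.4831 = 0.087 bits.

0.087 bits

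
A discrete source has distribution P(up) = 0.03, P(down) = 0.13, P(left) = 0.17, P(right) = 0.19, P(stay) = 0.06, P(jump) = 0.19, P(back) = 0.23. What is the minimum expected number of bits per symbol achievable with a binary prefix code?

Repeatedly combine the two least-probable nodes; the expected code length is the sum of the merged weights.
merge 3/100 + 3/50 → 9/100
merge 9/100 + 13/100 → 11/50
merge 17/100 + 19/100 → 9/25
merge 19/100 + 11/50 → 41/100
merge 23/100 + 9/25 → 59/100
merge 41/100 + 59/100 → 1
L = 9/100 + 11/50 + 9/25 + 41/100 + 59/100 + 1 = 267/100 = 2.67 bits/symbol.

2.67 bits/symbol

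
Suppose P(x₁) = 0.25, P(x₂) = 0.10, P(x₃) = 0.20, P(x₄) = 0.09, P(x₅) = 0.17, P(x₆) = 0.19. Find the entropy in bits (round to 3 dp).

H = −Σ pᵢ log₂ pᵢ.
−0.25·log₂(0.25) = 0.5000
−0.10·log₂(0.10) = 0.3322
−0.20·log₂(0.20) = 0.4644
−0.09·log₂(0.09) = 0.3127
−0.17·log₂(0.17) = 0.4346
−0.19·log₂(0.19) = 0.4552
Sum ≈ 2.4990 → 2.499 bits.

2.499 bits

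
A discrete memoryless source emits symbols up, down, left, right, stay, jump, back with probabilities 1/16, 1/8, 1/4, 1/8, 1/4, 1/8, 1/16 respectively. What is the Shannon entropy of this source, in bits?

2.625 bits

Each probability is a power of 1/2, so log₂(1/p) is an integer.
H = Σ p·log₂(1/p) = 1/16·4 + 1/8·3 + 1/4·2 + 1/8·3 + 1/4·2 + 1/8·3 + 1/16·4 = 2.625 bits.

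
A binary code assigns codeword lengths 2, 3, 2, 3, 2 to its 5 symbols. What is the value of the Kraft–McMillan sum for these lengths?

1

With common denominator 2^3 = 8: Σ 2^(−ℓᵢ) = 2/8 + 1/8 + 2/8 + 1/8 + 2/8 = 8/8 = 1.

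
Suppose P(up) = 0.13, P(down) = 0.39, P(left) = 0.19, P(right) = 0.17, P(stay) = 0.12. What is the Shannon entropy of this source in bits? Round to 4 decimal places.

2.1693 bits

H = −Σ pᵢ log₂ pᵢ.
−0.13·log₂(0.13) = 0.3826
−0.39·log₂(0.39) = 0.5298
−0.19·log₂(0.19) = 0.4552
−0.17·log₂(0.17) = 0.4346
−0.12·log₂(0.12) = 0.3671
Sum ≈ 2.1693 → 2.1693 bits.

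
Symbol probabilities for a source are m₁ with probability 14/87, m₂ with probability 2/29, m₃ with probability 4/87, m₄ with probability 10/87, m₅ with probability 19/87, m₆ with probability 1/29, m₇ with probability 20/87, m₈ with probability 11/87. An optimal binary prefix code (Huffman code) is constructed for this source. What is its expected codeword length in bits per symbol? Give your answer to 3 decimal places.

2.782 bits/symbol

Repeatedly combine the two least-probable nodes; the expected code length is the sum of the merged weights.
merge 1/29 + 4/87 → 7/87
merge 2/29 + 7/87 → 13/87
merge 10/87 + 11/87 → 7/29
merge 13/87 + 14/87 → 9/29
merge 19/87 + 20/87 → 13/29
merge 7/29 + 9/29 → 16/29
merge 13/29 + 16/29 → 1
L = 7/87 + 13/87 + 7/29 + 9/29 + 13/29 + 16/29 + 1 = 242/87 ≈ 2.782 bits/symbol.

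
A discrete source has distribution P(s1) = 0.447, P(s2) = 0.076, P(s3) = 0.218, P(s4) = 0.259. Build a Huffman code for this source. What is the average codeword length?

Repeatedly combine the two least-probable nodes; the expected code length is the sum of the merged weights.
merge 19/250 + 109/500 → 147/500
merge 259/1000 + 147/500 → 553/1000
merge 447/1000 + 553/1000 → 1
L = 147/500 + 553/1000 + 1 = 1847/1000 = 1.847 bits/symbol.

1.847 bits/symbol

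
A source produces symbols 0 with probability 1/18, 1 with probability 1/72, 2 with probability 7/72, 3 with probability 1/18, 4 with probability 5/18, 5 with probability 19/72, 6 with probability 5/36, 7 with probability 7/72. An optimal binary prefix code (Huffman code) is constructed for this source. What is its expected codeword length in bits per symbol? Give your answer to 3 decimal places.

2.653 bits/symbol

Repeatedly combine the two least-probable nodes; the expected code length is the sum of the merged weights.
merge 1/72 + 1/18 → 5/72
merge 1/18 + 5/72 → 1/8
merge 7/72 + 7/72 → 7/36
merge 1/8 + 5/36 → 19/72
merge 7/36 + 19/72 → 11/24
merge 19/72 + 5/18 → 13/24
merge 11/24 + 13/24 → 1
L = 5/72 + 1/8 + 7/36 + 19/72 + 11/24 + 13/24 + 1 = 191/72 ≈ 2.653 bits/symbol.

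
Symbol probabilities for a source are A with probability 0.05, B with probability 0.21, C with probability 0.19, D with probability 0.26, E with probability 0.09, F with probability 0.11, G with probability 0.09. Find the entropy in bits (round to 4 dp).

2.6250 bits

H = −Σ pᵢ log₂ pᵢ.
−0.05·log₂(0.05) = 0.2161
−0.21·log₂(0.21) = 0.4728
−0.19·log₂(0.19) = 0.4552
−0.26·log₂(0.26) = 0.5053
−0.09·log₂(0.09) = 0.3127
−0.11·log₂(0.11) = 0.3503
−0.09·log₂(0.09) = 0.3127
Sum ≈ 2.6250 → 2.6250 bits.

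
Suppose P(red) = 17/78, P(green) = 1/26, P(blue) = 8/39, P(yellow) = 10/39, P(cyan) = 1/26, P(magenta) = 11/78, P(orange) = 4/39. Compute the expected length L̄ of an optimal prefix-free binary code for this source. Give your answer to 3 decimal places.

Repeatedly combine the two least-probable nodes; the expected code length is the sum of the merged weights.
merge 1/26 + 1/26 → 1/13
merge 1/13 + 4/39 → 7/39
merge 11/78 + 7/39 → 25/78
merge 8/39 + 17/78 → 11/26
merge 10/39 + 25/78 → 15/26
merge 11/26 + 15/26 → 1
L = 1/13 + 7/39 + 25/78 + 11/26 + 15/26 + 1 = 67/26 ≈ 2.577 bits/symbol.

2.577 bits/symbol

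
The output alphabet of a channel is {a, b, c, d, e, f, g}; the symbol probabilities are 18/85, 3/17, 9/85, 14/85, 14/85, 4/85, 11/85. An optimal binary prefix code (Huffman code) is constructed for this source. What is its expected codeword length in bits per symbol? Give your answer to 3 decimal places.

Repeatedly combine the two least-probable nodes; the expected code length is the sum of the merged weights.
merge 4/85 + 9/85 → 13/85
merge 11/85 + 13/85 → 24/85
merge 14/85 + 14/85 → 28/85
merge 3/17 + 18/85 → 33/85
merge 24/85 + 28/85 → 52/85
merge 33/85 + 52/85 → 1
L = 13/85 + 24/85 + 28/85 + 33/85 + 52/85 + 1 = 47/17 ≈ 2.765 bits/symbol.

2.765 bits/symbol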